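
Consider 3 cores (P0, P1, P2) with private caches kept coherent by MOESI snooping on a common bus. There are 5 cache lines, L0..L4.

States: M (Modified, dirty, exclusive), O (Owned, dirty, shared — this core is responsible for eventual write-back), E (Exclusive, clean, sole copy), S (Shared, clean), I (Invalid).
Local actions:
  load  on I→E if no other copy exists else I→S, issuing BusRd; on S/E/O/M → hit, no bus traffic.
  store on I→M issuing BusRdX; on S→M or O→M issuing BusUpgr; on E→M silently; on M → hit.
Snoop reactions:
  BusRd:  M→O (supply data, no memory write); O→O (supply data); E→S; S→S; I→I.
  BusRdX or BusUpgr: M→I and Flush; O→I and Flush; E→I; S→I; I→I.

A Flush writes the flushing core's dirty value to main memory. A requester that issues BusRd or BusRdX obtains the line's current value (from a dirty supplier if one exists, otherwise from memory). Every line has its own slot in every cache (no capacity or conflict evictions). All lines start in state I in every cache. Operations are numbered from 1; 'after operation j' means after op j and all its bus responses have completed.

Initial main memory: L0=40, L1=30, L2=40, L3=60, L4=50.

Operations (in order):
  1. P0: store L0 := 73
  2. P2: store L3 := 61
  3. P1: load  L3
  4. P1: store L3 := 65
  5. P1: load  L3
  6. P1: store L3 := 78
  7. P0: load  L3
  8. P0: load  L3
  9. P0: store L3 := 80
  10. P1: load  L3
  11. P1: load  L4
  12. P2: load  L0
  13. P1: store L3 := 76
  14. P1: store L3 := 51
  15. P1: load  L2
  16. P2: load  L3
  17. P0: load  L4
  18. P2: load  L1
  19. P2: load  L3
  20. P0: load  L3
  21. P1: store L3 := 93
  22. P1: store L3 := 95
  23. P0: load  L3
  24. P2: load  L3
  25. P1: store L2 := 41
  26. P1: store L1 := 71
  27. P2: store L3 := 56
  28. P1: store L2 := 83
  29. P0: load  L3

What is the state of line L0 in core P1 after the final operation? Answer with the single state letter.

state = I

step 1: P0: store L0 := 73  ⟶  MII  (L0)  txn=BusRdX  M[L0]=40
step 2: P2: store L3 := 61  ⟶  IIM  (L3)  txn=BusRdX  M[L3]=60
step 3: P1: load  L3  ⟶  ISO  (L3)  txn=BusRd  M[L3]=60
step 4: P1: store L3 := 65  ⟶  IMI  (L3)  txn=BusUpgr+Flush  M[L3]=61
step 5: P1: load  L3  ⟶  IMI  (L3)  txn=∅  M[L3]=61
step 6: P1: store L3 := 78  ⟶  IMI  (L3)  txn=∅  M[L3]=61
step 7: P0: load  L3  ⟶  SOI  (L3)  txn=BusRd  M[L3]=61
step 8: P0: load  L3  ⟶  SOI  (L3)  txn=∅  M[L3]=61
step 9: P0: store L3 := 80  ⟶  MII  (L3)  txn=BusUpgr+Flush  M[L3]=78
step 10: P1: load  L3  ⟶  OSI  (L3)  txn=BusRd  M[L3]=78
step 11: P1: load  L4  ⟶  IEI  (L4)  txn=BusRd  M[L4]=50
step 12: P2: load  L0  ⟶  OIS  (L0)  txn=BusRd  M[L0]=40
step 13: P1: store L3 := 76  ⟶  IMI  (L3)  txn=BusUpgr+Flush  M[L3]=80
step 14: P1: store L3 := 51  ⟶  IMI  (L3)  txn=∅  M[L3]=80
step 15: P1: load  L2  ⟶  IEI  (L2)  txn=BusRd  M[L2]=40
step 16: P2: load  L3  ⟶  IOS  (L3)  txn=BusRd  M[L3]=80
step 17: P0: load  L4  ⟶  SSI  (L4)  txn=BusRd  M[L4]=50
step 18: P2: load  L1  ⟶  IIE  (L1)  txn=BusRd  M[L1]=30
step 19: P2: load  L3  ⟶  IOS  (L3)  txn=∅  M[L3]=80
step 20: P0: load  L3  ⟶  SOS  (L3)  txn=BusRd  M[L3]=80
step 21: P1: store L3 := 93  ⟶  IMI  (L3)  txn=BusUpgr  M[L3]=80
step 22: P1: store L3 := 95  ⟶  IMI  (L3)  txn=∅  M[L3]=80
step 23: P0: load  L3  ⟶  SOI  (L3)  txn=BusRd  M[L3]=80
step 24: P2: load  L3  ⟶  SOS  (L3)  txn=BusRd  M[L3]=80
step 25: P1: store L2 := 41  ⟶  IMI  (L2)  txn=∅  M[L2]=40
step 26: P1: store L1 := 71  ⟶  IMI  (L1)  txn=BusRdX  M[L1]=30
step 27: P2: store L3 := 56  ⟶  IIM  (L3)  txn=BusUpgr+Flush  M[L3]=95
step 28: P1: store L2 := 83  ⟶  IMI  (L2)  txn=∅  M[L2]=40
step 29: P0: load  L3  ⟶  SIO  (L3)  txn=BusRd  M[L3]=95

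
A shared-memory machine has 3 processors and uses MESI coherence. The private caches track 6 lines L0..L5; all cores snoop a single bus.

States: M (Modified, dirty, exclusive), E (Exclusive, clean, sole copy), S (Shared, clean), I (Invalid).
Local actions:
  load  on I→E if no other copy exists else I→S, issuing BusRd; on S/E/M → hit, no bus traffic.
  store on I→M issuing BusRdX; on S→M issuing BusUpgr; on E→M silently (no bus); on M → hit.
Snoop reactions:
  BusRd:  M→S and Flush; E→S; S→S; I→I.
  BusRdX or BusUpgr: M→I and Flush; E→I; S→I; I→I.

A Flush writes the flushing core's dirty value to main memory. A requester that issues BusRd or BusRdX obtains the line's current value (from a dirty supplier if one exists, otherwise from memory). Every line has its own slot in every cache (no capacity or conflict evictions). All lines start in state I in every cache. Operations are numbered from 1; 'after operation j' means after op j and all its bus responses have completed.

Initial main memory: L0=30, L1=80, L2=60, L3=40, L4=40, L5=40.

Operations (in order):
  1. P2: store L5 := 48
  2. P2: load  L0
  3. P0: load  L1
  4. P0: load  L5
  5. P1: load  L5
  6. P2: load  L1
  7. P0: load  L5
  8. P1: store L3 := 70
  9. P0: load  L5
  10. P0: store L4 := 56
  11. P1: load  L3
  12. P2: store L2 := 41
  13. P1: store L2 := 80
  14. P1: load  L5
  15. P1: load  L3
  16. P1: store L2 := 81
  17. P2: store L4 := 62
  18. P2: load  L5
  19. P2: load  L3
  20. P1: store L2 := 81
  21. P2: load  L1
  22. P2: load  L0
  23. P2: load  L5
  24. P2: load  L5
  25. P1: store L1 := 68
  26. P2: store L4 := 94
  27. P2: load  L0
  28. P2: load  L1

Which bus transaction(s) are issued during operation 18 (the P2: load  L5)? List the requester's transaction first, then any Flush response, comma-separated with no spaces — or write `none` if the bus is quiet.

bus = none

  op1 P2: store L5 := 48 → I/I/M on L5; bus BusRdX; mem=40
  op2 P2: load  L0 → I/I/E on L0; bus BusRd; mem=30
  op3 P0: load  L1 → E/I/I on L1; bus BusRd; mem=80
  op4 P0: load  L5 → S/I/S on L5; bus BusRd Flush; mem=48
  op5 P1: load  L5 → S/S/S on L5; bus BusRd; mem=48
  op6 P2: load  L1 → S/I/S on L1; bus BusRd; mem=80
  op7 P0: load  L5 → S/S/S on L5; bus (none); mem=48
  op8 P1: store L3 := 70 → I/M/I on L3; bus BusRdX; mem=40
  op9 P0: load  L5 → S/S/S on L5; bus (none); mem=48
  op10 P0: store L4 := 56 → M/I/I on L4; bus BusRdX; mem=40
  op11 P1: load  L3 → I/M/I on L3; bus (none); mem=40
  op12 P2: store L2 := 41 → I/I/M on L2; bus BusRdX; mem=60
  op13 P1: store L2 := 80 → I/M/I on L2; bus BusRdX Flush; mem=41
  op14 P1: load  L5 → S/S/S on L5; bus (none); mem=48
  op15 P1: load  L3 → I/M/I on L3; bus (none); mem=40
  op16 P1: store L2 := 81 → I/M/I on L2; bus (none); mem=41
  op17 P2: store L4 := 62 → I/I/M on L4; bus BusRdX Flush; mem=56
  op18 P2: load  L5 → S/S/S on L5; bus (none); mem=48
  op19 P2: load  L3 → I/S/S on L3; bus BusRd Flush; mem=70
  op20 P1: store L2 := 81 → I/M/I on L2; bus (none); mem=41
  op21 P2: load  L1 → S/I/S on L1; bus (none); mem=80
  op22 P2: load  L0 → I/I/E on L0; bus (none); mem=30
  op23 P2: load  L5 → S/S/S on L5; bus (none); mem=48
  op24 P2: load  L5 → S/S/S on L5; bus (none); mem=48
  op25 P1: store L1 := 68 → I/M/I on L1; bus BusRdX; mem=80
  op26 P2: store L4 := 94 → I/I/M on L4; bus (none); mem=56
  op27 P2: load  L0 → I/I/E on L0; bus (none); mem=30
  op28 P2: load  L1 → I/S/S on L1; bus BusRd Flush; mem=68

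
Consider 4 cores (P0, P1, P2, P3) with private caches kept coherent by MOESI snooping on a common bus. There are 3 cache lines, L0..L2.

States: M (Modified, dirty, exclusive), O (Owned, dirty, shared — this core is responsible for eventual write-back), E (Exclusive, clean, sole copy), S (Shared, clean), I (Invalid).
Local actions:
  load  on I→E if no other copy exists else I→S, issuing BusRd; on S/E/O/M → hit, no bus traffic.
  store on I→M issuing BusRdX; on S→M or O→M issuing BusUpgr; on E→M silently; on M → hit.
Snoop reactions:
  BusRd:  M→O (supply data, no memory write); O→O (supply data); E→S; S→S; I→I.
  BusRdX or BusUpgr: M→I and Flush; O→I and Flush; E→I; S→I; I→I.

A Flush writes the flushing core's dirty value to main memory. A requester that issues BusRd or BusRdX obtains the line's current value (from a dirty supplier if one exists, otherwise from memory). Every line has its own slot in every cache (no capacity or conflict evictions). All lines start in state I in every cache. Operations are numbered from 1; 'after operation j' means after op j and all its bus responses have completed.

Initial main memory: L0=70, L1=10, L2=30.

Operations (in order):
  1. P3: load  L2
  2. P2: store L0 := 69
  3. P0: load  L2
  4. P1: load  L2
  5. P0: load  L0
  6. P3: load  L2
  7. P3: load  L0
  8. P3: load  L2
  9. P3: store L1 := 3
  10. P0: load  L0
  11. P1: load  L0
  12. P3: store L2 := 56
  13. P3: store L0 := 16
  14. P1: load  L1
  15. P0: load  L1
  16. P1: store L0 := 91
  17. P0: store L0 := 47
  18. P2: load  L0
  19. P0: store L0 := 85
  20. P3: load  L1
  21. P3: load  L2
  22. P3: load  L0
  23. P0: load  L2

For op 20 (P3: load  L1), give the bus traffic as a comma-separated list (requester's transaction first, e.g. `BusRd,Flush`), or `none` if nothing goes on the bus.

1. P3: load  L2  bus=[BusRd]  L2: P0=I P1=I P2=I P3=E  mem[L2]=30
2. P2: store L0 := 69  bus=[BusRdX]  L0: P0=I P1=I P2=M P3=I  mem[L0]=70
3. P0: load  L2  bus=[BusRd]  L2: P0=S P1=I P2=I P3=S  mem[L2]=30
4. P1: load  L2  bus=[BusRd]  L2: P0=S P1=S P2=I P3=S  mem[L2]=30
5. P0: load  L0  bus=[BusRd]  L0: P0=S P1=I P2=O P3=I  mem[L0]=70
6. P3: load  L2  bus=[-]  L2: P0=S P1=S P2=I P3=S  mem[L2]=30
7. P3: load  L0  bus=[BusRd]  L0: P0=S P1=I P2=O P3=S  mem[L0]=70
8. P3: load  L2  bus=[-]  L2: P0=S P1=S P2=I P3=S  mem[L2]=30
9. P3: store L1 := 3  bus=[BusRdX]  L1: P0=I P1=I P2=I P3=M  mem[L1]=10
10. P0: load  L0  bus=[-]  L0: P0=S P1=I P2=O P3=S  mem[L0]=70
11. P1: load  L0  bus=[BusRd]  L0: P0=S P1=S P2=O P3=S  mem[L0]=70
12. P3: store L2 := 56  bus=[BusUpgr]  L2: P0=I P1=I P2=I P3=M  mem[L2]=30
13. P3: store L0 := 16  bus=[BusUpgr,Flush]  L0: P0=I P1=I P2=I P3=M  mem[L0]=69
14. P1: load  L1  bus=[BusRd]  L1: P0=I P1=S P2=I P3=O  mem[L1]=10
15. P0: load  L1  bus=[BusRd]  L1: P0=S P1=S P2=I P3=O  mem[L1]=10
16. P1: store L0 := 91  bus=[BusRdX,Flush]  L0: P0=I P1=M P2=I P3=I  mem[L0]=16
17. P0: store L0 := 47  bus=[BusRdX,Flush]  L0: P0=M P1=I P2=I P3=I  mem[L0]=91
18. P2: load  L0  bus=[BusRd]  L0: P0=O P1=I P2=S P3=I  mem[L0]=91
19. P0: store L0 := 85  bus=[BusUpgr]  L0: P0=M P1=I P2=I P3=I  mem[L0]=91
20. P3: load  L1  bus=[-]  L1: P0=S P1=S P2=I P3=O  mem[L1]=10
21. P3: load  L2  bus=[-]  L2: P0=I P1=I P2=I P3=M  mem[L2]=30
22. P3: load  L0  bus=[BusRd]  L0: P0=O P1=I P2=I P3=S  mem[L0]=91
23. P0: load  L2  bus=[BusRd]  L2: P0=S P1=I P2=I P3=O  mem[L2]=30

bus = none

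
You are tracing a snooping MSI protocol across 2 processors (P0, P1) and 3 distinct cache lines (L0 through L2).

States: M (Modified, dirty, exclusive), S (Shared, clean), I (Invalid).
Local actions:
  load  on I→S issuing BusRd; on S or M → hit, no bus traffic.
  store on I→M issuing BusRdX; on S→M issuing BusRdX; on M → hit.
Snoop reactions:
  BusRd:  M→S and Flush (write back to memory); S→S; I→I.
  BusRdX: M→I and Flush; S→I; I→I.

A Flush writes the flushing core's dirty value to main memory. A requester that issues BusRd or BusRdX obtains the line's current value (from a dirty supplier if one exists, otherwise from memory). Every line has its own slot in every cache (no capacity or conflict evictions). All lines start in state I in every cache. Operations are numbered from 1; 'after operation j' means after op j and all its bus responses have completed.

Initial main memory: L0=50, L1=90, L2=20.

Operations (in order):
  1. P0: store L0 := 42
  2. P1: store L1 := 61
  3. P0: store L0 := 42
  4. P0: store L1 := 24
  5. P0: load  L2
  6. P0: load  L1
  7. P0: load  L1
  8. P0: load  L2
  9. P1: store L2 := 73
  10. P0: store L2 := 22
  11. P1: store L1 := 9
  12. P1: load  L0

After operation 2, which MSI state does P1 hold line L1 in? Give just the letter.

  op1 P0: store L0 := 42 → M/I on L0; bus BusRdX; mem=50
  op2 P1: store L1 := 61 → I/M on L1; bus BusRdX; mem=90
  op3 P0: store L0 := 42 → M/I on L0; bus (none); mem=50
  op4 P0: store L1 := 24 → M/I on L1; bus BusRdX Flush; mem=61
  op5 P0: load  L2 → S/I on L2; bus BusRd; mem=20
  op6 P0: load  L1 → M/I on L1; bus (none); mem=61
  op7 P0: load  L1 → M/I on L1; bus (none); mem=61
  op8 P0: load  L2 → S/I on L2; bus (none); mem=20
  op9 P1: store L2 := 73 → I/M on L2; bus BusRdX; mem=20
  op10 P0: store L2 := 22 → M/I on L2; bus BusRdX Flush; mem=73
  op11 P1: store L1 := 9 → I/M on L1; bus BusRdX Flush; mem=24
  op12 P1: load  L0 → S/S on L0; bus BusRd Flush; mem=42

state = M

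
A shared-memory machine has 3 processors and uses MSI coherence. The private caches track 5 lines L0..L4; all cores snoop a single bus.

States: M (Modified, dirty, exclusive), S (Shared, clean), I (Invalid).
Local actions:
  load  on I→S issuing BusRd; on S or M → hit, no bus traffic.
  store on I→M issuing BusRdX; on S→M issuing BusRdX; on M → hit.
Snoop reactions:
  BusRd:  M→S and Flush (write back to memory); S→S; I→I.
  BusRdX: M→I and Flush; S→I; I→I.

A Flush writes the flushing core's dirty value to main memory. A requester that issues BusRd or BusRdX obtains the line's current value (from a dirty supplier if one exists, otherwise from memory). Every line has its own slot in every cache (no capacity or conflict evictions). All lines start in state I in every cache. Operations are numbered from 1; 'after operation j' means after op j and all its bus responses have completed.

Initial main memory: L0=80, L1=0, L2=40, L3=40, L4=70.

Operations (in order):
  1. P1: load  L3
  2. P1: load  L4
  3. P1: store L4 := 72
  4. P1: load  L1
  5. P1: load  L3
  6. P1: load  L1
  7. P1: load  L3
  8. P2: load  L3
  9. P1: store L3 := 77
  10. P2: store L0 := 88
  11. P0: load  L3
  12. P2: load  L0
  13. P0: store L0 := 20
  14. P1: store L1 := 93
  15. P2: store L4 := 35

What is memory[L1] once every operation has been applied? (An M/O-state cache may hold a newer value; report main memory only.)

memory[L1] = 0

step 1: P1: load  L3  ⟶  ISI  (L3)  txn=BusRd  M[L3]=40
step 2: P1: load  L4  ⟶  ISI  (L4)  txn=BusRd  M[L4]=70
step 3: P1: store L4 := 72  ⟶  IMI  (L4)  txn=BusRdX  M[L4]=70
step 4: P1: load  L1  ⟶  ISI  (L1)  txn=BusRd  M[L1]=0
step 5: P1: load  L3  ⟶  ISI  (L3)  txn=∅  M[L3]=40
step 6: P1: load  L1  ⟶  ISI  (L1)  txn=∅  M[L1]=0
step 7: P1: load  L3  ⟶  ISI  (L3)  txn=∅  M[L3]=40
step 8: P2: load  L3  ⟶  ISS  (L3)  txn=BusRd  M[L3]=40
step 9: P1: store L3 := 77  ⟶  IMI  (L3)  txn=BusRdX  M[L3]=40
step 10: P2: store L0 := 88  ⟶  IIM  (L0)  txn=BusRdX  M[L0]=80
step 11: P0: load  L3  ⟶  SSI  (L3)  txn=BusRd+Flush  M[L3]=77
step 12: P2: load  L0  ⟶  IIM  (L0)  txn=∅  M[L0]=80
step 13: P0: store L0 := 20  ⟶  MII  (L0)  txn=BusRdX+Flush  M[L0]=88
step 14: P1: store L1 := 93  ⟶  IMI  (L1)  txn=BusRdX  M[L1]=0
step 15: P2: store L4 := 35  ⟶  IIM  (L4)  txn=BusRdX+Flush  M[L4]=72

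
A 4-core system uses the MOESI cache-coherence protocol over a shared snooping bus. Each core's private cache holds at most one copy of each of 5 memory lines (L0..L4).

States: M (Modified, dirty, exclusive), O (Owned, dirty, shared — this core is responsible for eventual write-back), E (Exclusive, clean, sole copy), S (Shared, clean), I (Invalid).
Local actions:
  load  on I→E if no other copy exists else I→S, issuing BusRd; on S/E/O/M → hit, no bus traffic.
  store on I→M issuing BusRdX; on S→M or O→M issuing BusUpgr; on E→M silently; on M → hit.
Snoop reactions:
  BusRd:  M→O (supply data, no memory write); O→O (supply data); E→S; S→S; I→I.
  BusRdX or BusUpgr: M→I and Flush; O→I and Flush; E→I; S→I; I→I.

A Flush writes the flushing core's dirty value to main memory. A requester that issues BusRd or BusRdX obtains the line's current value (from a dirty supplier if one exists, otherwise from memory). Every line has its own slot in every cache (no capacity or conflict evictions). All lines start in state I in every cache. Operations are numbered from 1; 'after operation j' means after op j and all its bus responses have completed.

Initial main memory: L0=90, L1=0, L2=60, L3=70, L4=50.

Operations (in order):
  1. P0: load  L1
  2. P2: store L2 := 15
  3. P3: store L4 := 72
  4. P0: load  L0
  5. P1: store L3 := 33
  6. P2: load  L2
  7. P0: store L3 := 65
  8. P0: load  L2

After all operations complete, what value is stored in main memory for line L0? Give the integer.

step 1: P0: load  L1  ⟶  EIII  (L1)  txn=BusRd  M[L1]=0
step 2: P2: store L2 := 15  ⟶  IIMI  (L2)  txn=BusRdX  M[L2]=60
step 3: P3: store L4 := 72  ⟶  IIIM  (L4)  txn=BusRdX  M[L4]=50
step 4: P0: load  L0  ⟶  EIII  (L0)  txn=BusRd  M[L0]=90
step 5: P1: store L3 := 33  ⟶  IMII  (L3)  txn=BusRdX  M[L3]=70
step 6: P2: load  L2  ⟶  IIMI  (L2)  txn=∅  M[L2]=60
step 7: P0: store L3 := 65  ⟶  MIII  (L3)  txn=BusRdX+Flush  M[L3]=33
step 8: P0: load  L2  ⟶  SIOI  (L2)  txn=BusRd  M[L2]=60

memory[L0] = 90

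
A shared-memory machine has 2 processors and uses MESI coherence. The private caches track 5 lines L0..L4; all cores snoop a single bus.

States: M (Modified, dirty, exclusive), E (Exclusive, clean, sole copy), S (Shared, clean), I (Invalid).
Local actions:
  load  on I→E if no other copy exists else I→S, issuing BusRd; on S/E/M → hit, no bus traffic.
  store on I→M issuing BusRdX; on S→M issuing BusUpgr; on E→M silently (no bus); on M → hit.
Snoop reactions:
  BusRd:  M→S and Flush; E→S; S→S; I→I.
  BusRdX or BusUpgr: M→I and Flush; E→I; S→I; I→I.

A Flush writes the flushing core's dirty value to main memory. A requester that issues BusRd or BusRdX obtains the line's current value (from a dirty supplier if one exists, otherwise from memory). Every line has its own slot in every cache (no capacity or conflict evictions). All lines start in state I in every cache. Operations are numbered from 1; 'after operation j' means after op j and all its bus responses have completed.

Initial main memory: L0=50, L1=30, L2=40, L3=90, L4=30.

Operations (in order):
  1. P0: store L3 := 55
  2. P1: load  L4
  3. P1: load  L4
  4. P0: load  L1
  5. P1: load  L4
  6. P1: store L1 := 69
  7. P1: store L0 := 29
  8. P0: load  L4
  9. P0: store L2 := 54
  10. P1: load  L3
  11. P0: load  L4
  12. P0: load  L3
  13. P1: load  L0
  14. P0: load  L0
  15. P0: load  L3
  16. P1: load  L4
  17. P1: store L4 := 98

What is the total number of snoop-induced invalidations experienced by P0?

invalidations = 2

[1] P0: store L3 := 55 | P0:M(55), P1:I | bus: BusRdX
[2] P1: load  L4 | P0:I, P1:E(30) | bus: BusRd
[3] P1: load  L4 | P0:I, P1:E(30) | bus: none
[4] P0: load  L1 | P0:E(30), P1:I | bus: BusRd
[5] P1: load  L4 | P0:I, P1:E(30) | bus: none
[6] P1: store L1 := 69 | P0:I, P1:M(69) | bus: BusRdX
[7] P1: store L0 := 29 | P0:I, P1:M(29) | bus: BusRdX
[8] P0: load  L4 | P0:S(30), P1:S(30) | bus: BusRd
[9] P0: store L2 := 54 | P0:M(54), P1:I | bus: BusRdX
[10] P1: load  L3 | P0:S(55), P1:S(55) | bus: BusRd,Flush
[11] P0: load  L4 | P0:S(30), P1:S(30) | bus: none
[12] P0: load  L3 | P0:S(55), P1:S(55) | bus: none
[13] P1: load  L0 | P0:I, P1:M(29) | bus: none
[14] P0: load  L0 | P0:S(29), P1:S(29) | bus: BusRd,Flush
[15] P0: load  L3 | P0:S(55), P1:S(55) | bus: none
[16] P1: load  L4 | P0:S(30), P1:S(30) | bus: none
[17] P1: store L4 := 98 | P0:I, P1:M(98) | bus: BusUpgr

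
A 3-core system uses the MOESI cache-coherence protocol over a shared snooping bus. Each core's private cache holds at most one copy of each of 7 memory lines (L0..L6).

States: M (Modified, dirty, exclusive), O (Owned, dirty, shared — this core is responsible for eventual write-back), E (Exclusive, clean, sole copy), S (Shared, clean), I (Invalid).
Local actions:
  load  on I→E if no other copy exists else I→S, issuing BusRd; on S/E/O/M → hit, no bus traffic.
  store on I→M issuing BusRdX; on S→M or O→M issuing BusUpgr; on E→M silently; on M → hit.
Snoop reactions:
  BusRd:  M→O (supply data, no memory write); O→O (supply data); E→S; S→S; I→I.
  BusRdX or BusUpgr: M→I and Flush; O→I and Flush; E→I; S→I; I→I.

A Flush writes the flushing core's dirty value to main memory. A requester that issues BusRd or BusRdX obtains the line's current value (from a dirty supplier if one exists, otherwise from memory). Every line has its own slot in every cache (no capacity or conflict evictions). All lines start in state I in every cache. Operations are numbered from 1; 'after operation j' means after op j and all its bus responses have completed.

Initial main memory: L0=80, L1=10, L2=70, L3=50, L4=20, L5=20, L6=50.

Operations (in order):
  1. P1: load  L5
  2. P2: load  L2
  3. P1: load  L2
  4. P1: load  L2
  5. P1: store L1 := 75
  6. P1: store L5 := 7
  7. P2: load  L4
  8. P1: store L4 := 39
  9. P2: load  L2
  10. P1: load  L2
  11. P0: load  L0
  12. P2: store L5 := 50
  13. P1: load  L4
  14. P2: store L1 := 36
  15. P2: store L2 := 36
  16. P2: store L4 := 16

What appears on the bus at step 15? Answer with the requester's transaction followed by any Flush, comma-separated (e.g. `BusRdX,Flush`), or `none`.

[1] P1: load  L5 | P0:I, P1:E(20), P2:I | bus: BusRd
[2] P2: load  L2 | P0:I, P1:I, P2:E(70) | bus: BusRd
[3] P1: load  L2 | P0:I, P1:S(70), P2:S(70) | bus: BusRd
[4] P1: load  L2 | P0:I, P1:S(70), P2:S(70) | bus: none
[5] P1: store L1 := 75 | P0:I, P1:M(75), P2:I | bus: BusRdX
[6] P1: store L5 := 7 | P0:I, P1:M(7), P2:I | bus: none
[7] P2: load  L4 | P0:I, P1:I, P2:E(20) | bus: BusRd
[8] P1: store L4 := 39 | P0:I, P1:M(39), P2:I | bus: BusRdX
[9] P2: load  L2 | P0:I, P1:S(70), P2:S(70) | bus: none
[10] P1: load  L2 | P0:I, P1:S(70), P2:S(70) | bus: none
[11] P0: load  L0 | P0:E(80), P1:I, P2:I | bus: BusRd
[12] P2: store L5 := 50 | P0:I, P1:I, P2:M(50) | bus: BusRdX,Flush
[13] P1: load  L4 | P0:I, P1:M(39), P2:I | bus: none
[14] P2: store L1 := 36 | P0:I, P1:I, P2:M(36) | bus: BusRdX,Flush
[15] P2: store L2 := 36 | P0:I, P1:I, P2:M(36) | bus: BusUpgr
[16] P2: store L4 := 16 | P0:I, P1:I, P2:M(16) | bus: BusRdX,Flush

bus = BusUpgr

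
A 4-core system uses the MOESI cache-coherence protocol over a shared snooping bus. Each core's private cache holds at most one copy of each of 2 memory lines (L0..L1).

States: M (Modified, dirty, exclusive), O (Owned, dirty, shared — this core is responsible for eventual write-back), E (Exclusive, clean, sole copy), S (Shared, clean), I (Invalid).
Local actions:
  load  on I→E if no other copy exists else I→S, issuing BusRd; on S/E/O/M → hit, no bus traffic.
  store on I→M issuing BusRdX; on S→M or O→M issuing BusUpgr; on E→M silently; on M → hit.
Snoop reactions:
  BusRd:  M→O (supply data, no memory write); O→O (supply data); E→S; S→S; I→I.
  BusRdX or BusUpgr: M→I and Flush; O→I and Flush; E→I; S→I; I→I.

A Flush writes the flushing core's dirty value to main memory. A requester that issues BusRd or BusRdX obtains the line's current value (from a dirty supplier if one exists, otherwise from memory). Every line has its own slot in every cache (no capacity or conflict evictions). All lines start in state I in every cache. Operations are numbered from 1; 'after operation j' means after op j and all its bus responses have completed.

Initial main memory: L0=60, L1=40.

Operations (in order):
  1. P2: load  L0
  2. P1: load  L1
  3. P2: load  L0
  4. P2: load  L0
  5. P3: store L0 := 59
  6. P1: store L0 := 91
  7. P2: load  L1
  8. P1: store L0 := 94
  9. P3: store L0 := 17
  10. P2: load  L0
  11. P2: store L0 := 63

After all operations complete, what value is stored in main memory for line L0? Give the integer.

memory[L0] = 17

[1] P2: load  L0 | P0:I, P1:I, P2:E(60), P3:I | bus: BusRd
[2] P1: load  L1 | P0:I, P1:E(40), P2:I, P3:I | bus: BusRd
[3] P2: load  L0 | P0:I, P1:I, P2:E(60), P3:I | bus: none
[4] P2: load  L0 | P0:I, P1:I, P2:E(60), P3:I | bus: none
[5] P3: store L0 := 59 | P0:I, P1:I, P2:I, P3:M(59) | bus: BusRdX
[6] P1: store L0 := 91 | P0:I, P1:M(91), P2:I, P3:I | bus: BusRdX,Flush
[7] P2: load  L1 | P0:I, P1:S(40), P2:S(40), P3:I | bus: BusRd
[8] P1: store L0 := 94 | P0:I, P1:M(94), P2:I, P3:I | bus: none
[9] P3: store L0 := 17 | P0:I, P1:I, P2:I, P3:M(17) | bus: BusRdX,Flush
[10] P2: load  L0 | P0:I, P1:I, P2:S(17), P3:O(17) | bus: BusRd
[11] P2: store L0 := 63 | P0:I, P1:I, P2:M(63), P3:I | bus: BusUpgr,Flush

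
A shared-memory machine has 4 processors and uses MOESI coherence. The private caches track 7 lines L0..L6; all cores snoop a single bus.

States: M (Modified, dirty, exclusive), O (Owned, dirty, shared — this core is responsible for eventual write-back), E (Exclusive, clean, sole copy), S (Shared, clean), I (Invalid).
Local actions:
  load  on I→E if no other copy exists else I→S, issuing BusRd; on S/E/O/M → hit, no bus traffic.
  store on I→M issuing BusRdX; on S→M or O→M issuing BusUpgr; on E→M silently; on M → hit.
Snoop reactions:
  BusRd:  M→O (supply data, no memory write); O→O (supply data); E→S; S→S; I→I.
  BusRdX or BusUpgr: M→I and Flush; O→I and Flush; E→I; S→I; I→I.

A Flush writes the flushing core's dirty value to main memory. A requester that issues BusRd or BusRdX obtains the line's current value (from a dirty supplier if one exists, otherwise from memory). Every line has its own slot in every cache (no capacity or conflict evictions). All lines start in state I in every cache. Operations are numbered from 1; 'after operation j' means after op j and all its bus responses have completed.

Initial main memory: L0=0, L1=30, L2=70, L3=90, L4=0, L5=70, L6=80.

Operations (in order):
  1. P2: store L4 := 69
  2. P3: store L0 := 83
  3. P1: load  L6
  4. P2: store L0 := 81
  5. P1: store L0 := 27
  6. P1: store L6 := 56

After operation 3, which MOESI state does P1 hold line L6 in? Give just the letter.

step 1: P2: store L4 := 69  ⟶  IIMI  (L4)  txn=BusRdX  M[L4]=0
step 2: P3: store L0 := 83  ⟶  IIIM  (L0)  txn=BusRdX  M[L0]=0
step 3: P1: load  L6  ⟶  IEII  (L6)  txn=BusRd  M[L6]=80
step 4: P2: store L0 := 81  ⟶  IIMI  (L0)  txn=BusRdX+Flush  M[L0]=83
step 5: P1: store L0 := 27  ⟶  IMII  (L0)  txn=BusRdX+Flush  M[L0]=81
step 6: P1: store L6 := 56  ⟶  IMII  (L6)  txn=∅  M[L6]=80

state = E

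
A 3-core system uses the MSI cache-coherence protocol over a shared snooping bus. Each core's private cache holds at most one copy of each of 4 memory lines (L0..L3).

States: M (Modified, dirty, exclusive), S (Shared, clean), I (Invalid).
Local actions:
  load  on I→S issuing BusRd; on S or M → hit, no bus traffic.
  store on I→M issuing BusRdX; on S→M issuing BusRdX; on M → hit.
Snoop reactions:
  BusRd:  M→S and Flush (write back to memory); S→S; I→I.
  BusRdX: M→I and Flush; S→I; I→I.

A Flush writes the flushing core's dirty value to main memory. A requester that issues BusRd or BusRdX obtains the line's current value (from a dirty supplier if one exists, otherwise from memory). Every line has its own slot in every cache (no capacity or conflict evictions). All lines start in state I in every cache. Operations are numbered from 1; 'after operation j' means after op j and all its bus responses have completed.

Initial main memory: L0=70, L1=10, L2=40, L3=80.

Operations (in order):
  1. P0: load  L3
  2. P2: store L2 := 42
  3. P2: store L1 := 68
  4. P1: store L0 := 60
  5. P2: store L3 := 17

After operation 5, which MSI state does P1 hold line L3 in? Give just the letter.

1. P0: load  L3  bus=[BusRd]  L3: P0=S P1=I P2=I  mem[L3]=80
2. P2: store L2 := 42  bus=[BusRdX]  L2: P0=I P1=I P2=M  mem[L2]=40
3. P2: store L1 := 68  bus=[BusRdX]  L1: P0=I P1=I P2=M  mem[L1]=10
4. P1: store L0 := 60  bus=[BusRdX]  L0: P0=I P1=M P2=I  mem[L0]=70
5. P2: store L3 := 17  bus=[BusRdX]  L3: P0=I P1=I P2=M  mem[L3]=80

state = I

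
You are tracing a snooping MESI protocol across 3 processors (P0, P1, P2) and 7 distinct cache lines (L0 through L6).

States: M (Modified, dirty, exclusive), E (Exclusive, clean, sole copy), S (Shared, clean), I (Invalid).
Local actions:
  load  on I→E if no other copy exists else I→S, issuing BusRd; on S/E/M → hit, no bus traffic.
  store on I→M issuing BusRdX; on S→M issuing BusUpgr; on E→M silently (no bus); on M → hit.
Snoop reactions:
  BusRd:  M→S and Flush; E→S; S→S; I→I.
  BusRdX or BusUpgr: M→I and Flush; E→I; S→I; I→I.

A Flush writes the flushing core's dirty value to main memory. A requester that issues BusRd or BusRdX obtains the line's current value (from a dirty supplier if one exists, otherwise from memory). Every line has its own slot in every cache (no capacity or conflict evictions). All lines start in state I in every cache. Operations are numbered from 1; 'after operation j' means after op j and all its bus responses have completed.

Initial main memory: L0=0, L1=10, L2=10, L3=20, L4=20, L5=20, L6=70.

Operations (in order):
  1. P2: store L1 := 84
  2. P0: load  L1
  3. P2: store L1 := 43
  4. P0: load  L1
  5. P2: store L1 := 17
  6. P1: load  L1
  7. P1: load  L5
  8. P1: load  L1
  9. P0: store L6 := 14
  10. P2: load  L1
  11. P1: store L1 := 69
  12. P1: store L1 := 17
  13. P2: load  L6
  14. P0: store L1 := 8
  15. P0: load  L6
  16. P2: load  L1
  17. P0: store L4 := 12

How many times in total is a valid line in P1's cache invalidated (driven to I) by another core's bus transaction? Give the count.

invalidations = 1

  op1 P2: store L1 := 84 → I/I/M on L1; bus BusRdX; mem=10
  op2 P0: load  L1 → S/I/S on L1; bus BusRd Flush; mem=84
  op3 P2: store L1 := 43 → I/I/M on L1; bus BusUpgr; mem=84
  op4 P0: load  L1 → S/I/S on L1; bus BusRd Flush; mem=43
  op5 P2: store L1 := 17 → I/I/M on L1; bus BusUpgr; mem=43
  op6 P1: load  L1 → I/S/S on L1; bus BusRd Flush; mem=17
  op7 P1: load  L5 → I/E/I on L5; bus BusRd; mem=20
  op8 P1: load  L1 → I/S/S on L1; bus (none); mem=17
  op9 P0: store L6 := 14 → M/I/I on L6; bus BusRdX; mem=70
  op10 P2: load  L1 → I/S/S on L1; bus (none); mem=17
  op11 P1: store L1 := 69 → I/M/I on L1; bus BusUpgr; mem=17
  op12 P1: store L1 := 17 → I/M/I on L1; bus (none); mem=17
  op13 P2: load  L6 → S/I/S on L6; bus BusRd Flush; mem=14
  op14 P0: store L1 := 8 → M/I/I on L1; bus BusRdX Flush; mem=17
  op15 P0: load  L6 → S/I/S on L6; bus (none); mem=14
  op16 P2: load  L1 → S/I/S on L1; bus BusRd Flush; mem=8
  op17 P0: store L4 := 12 → M/I/I on L4; bus BusRdX; mem=20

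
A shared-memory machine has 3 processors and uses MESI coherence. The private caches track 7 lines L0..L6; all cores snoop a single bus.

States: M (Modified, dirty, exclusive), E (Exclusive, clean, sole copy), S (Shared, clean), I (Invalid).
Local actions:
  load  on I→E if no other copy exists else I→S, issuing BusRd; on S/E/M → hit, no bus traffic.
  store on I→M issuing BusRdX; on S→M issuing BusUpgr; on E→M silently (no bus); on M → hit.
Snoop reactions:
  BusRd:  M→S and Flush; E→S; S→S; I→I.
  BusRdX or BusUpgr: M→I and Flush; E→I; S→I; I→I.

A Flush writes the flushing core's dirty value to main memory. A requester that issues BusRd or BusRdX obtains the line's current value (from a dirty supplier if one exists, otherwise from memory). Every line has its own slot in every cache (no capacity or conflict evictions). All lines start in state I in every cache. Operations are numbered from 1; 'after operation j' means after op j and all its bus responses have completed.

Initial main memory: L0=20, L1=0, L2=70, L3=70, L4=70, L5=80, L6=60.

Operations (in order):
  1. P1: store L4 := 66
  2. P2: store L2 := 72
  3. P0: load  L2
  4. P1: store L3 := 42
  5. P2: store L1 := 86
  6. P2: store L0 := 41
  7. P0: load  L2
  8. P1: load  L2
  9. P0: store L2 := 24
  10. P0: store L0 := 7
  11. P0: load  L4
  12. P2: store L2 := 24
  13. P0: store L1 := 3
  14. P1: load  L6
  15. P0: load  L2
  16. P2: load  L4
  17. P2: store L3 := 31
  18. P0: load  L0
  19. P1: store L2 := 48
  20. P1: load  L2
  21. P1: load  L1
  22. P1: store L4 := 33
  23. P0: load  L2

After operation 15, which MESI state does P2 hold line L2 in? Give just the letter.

state = S

  op1 P1: store L4 := 66 → I/M/I on L4; bus BusRdX; mem=70
  op2 P2: store L2 := 72 → I/I/M on L2; bus BusRdX; mem=70
  op3 P0: load  L2 → S/I/S on L2; bus BusRd Flush; mem=72
  op4 P1: store L3 := 42 → I/M/I on L3; bus BusRdX; mem=70
  op5 P2: store L1 := 86 → I/I/M on L1; bus BusRdX; mem=0
  op6 P2: store L0 := 41 → I/I/M on L0; bus BusRdX; mem=20
  op7 P0: load  L2 → S/I/S on L2; bus (none); mem=72
  op8 P1: load  L2 → S/S/S on L2; bus BusRd; mem=72
  op9 P0: store L2 := 24 → M/I/I on L2; bus BusUpgr; mem=72
  op10 P0: store L0 := 7 → M/I/I on L0; bus BusRdX Flush; mem=41
  op11 P0: load  L4 → S/S/I on L4; bus BusRd Flush; mem=66
  op12 P2: store L2 := 24 → I/I/M on L2; bus BusRdX Flush; mem=24
  op13 P0: store L1 := 3 → M/I/I on L1; bus BusRdX Flush; mem=86
  op14 P1: load  L6 → I/E/I on L6; bus BusRd; mem=60
  op15 P0: load  L2 → S/I/S on L2; bus BusRd Flush; mem=24
  op16 P2: load  L4 → S/S/S on L4; bus BusRd; mem=66
  op17 P2: store L3 := 31 → I/I/M on L3; bus BusRdX Flush; mem=42
  op18 P0: load  L0 → M/I/I on L0; bus (none); mem=41
  op19 P1: store L2 := 48 → I/M/I on L2; bus BusRdX; mem=24
  op20 P1: load  L2 → I/M/I on L2; bus (none); mem=24
  op21 P1: load  L1 → S/S/I on L1; bus BusRd Flush; mem=3
  op22 P1: store L4 := 33 → I/M/I on L4; bus BusUpgr; mem=66
  op23 P0: load  L2 → S/S/I on L2; bus BusRd Flush; mem=48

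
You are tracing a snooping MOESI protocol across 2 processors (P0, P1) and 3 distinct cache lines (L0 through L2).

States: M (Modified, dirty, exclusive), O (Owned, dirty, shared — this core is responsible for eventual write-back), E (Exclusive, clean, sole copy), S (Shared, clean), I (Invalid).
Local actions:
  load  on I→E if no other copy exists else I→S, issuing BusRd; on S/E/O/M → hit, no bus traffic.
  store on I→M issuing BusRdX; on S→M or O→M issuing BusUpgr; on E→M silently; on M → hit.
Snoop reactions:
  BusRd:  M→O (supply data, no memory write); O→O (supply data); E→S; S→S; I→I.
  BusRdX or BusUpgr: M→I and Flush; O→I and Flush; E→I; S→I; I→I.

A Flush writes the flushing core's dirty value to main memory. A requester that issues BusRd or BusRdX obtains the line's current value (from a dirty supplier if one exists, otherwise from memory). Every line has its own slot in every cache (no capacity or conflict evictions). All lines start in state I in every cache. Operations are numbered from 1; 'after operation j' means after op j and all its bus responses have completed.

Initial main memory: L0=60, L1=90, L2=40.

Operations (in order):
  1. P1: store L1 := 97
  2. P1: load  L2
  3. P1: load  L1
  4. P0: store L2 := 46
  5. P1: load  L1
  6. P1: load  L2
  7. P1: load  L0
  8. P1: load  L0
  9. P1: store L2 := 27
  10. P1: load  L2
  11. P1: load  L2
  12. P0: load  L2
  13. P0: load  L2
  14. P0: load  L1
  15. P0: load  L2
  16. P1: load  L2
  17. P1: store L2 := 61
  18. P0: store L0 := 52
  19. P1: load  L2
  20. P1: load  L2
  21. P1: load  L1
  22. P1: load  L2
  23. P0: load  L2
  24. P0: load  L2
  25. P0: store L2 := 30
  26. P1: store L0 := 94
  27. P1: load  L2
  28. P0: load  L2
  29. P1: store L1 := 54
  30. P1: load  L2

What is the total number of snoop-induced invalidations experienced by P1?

1. P1: store L1 := 97  bus=[BusRdX]  L1: P0=I P1=M  mem[L1]=90
2. P1: load  L2  bus=[BusRd]  L2: P0=I P1=E  mem[L2]=40
3. P1: load  L1  bus=[-]  L1: P0=I P1=M  mem[L1]=90
4. P0: store L2 := 46  bus=[BusRdX]  L2: P0=M P1=I  mem[L2]=40
5. P1: load  L1  bus=[-]  L1: P0=I P1=M  mem[L1]=90
6. P1: load  L2  bus=[BusRd]  L2: P0=O P1=S  mem[L2]=40
7. P1: load  L0  bus=[BusRd]  L0: P0=I P1=E  mem[L0]=60
8. P1: load  L0  bus=[-]  L0: P0=I P1=E  mem[L0]=60
9. P1: store L2 := 27  bus=[BusUpgr,Flush]  L2: P0=I P1=M  mem[L2]=46
10. P1: load  L2  bus=[-]  L2: P0=I P1=M  mem[L2]=46
11. P1: load  L2  bus=[-]  L2: P0=I P1=M  mem[L2]=46
12. P0: load  L2  bus=[BusRd]  L2: P0=S P1=O  mem[L2]=46
13. P0: load  L2  bus=[-]  L2: P0=S P1=O  mem[L2]=46
14. P0: load  L1  bus=[BusRd]  L1: P0=S P1=O  mem[L1]=90
15. P0: load  L2  bus=[-]  L2: P0=S P1=O  mem[L2]=46
16. P1: load  L2  bus=[-]  L2: P0=S P1=O  mem[L2]=46
17. P1: store L2 := 61  bus=[BusUpgr]  L2: P0=I P1=M  mem[L2]=46
18. P0: store L0 := 52  bus=[BusRdX]  L0: P0=M P1=I  mem[L0]=60
19. P1: load  L2  bus=[-]  L2: P0=I P1=M  mem[L2]=46
20. P1: load  L2  bus=[-]  L2: P0=I P1=M  mem[L2]=46
21. P1: load  L1  bus=[-]  L1: P0=S P1=O  mem[L1]=90
22. P1: load  L2  bus=[-]  L2: P0=I P1=M  mem[L2]=46
23. P0: load  L2  bus=[BusRd]  L2: P0=S P1=O  mem[L2]=46
24. P0: load  L2  bus=[-]  L2: P0=S P1=O  mem[L2]=46
25. P0: store L2 := 30  bus=[BusUpgr,Flush]  L2: P0=M P1=I  mem[L2]=61
26. P1: store L0 := 94  bus=[BusRdX,Flush]  L0: P0=I P1=M  mem[L0]=52
27. P1: load  L2  bus=[BusRd]  L2: P0=O P1=S  mem[L2]=61
28. P0: load  L2  bus=[-]  L2: P0=O P1=S  mem[L2]=61
29. P1: store L1 := 54  bus=[BusUpgr]  L1: P0=I P1=M  mem[L1]=90
30. P1: load  L2  bus=[-]  L2: P0=O P1=S  mem[L2]=61

invalidations = 3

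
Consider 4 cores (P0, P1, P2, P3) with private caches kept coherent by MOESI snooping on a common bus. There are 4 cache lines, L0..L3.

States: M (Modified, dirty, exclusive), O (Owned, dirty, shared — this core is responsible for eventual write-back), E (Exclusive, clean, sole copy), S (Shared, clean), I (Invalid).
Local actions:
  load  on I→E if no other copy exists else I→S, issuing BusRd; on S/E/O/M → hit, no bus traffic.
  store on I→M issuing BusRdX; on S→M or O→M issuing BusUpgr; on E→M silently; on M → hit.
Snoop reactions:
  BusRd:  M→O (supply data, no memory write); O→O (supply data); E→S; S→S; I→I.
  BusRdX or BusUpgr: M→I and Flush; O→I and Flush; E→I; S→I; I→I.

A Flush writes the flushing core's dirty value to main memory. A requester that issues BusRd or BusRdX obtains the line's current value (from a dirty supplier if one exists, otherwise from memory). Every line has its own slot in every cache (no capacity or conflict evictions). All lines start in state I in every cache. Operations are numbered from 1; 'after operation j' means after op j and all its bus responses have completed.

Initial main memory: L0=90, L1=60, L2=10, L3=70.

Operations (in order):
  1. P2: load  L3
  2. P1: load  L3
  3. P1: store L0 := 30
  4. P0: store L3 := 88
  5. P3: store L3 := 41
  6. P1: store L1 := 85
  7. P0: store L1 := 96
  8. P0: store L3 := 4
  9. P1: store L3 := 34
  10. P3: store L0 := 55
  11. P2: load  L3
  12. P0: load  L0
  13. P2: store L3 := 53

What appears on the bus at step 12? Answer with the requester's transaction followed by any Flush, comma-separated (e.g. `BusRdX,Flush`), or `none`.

  op1 P2: load  L3 → I/I/E/I on L3; bus BusRd; mem=70
  op2 P1: load  L3 → I/S/S/I on L3; bus BusRd; mem=70
  op3 P1: store L0 := 30 → I/M/I/I on L0; bus BusRdX; mem=90
  op4 P0: store L3 := 88 → M/I/I/I on L3; bus BusRdX; mem=70
  op5 P3: store L3 := 41 → I/I/I/M on L3; bus BusRdX Flush; mem=88
  op6 P1: store L1 := 85 → I/M/I/I on L1; bus BusRdX; mem=60
  op7 P0: store L1 := 96 → M/I/I/I on L1; bus BusRdX Flush; mem=85
  op8 P0: store L3 := 4 → M/I/I/I on L3; bus BusRdX Flush; mem=41
  op9 P1: store L3 := 34 → I/M/I/I on L3; bus BusRdX Flush; mem=4
  op10 P3: store L0 := 55 → I/I/I/M on L0; bus BusRdX Flush; mem=30
  op11 P2: load  L3 → I/O/S/I on L3; bus BusRd; mem=4
  op12 P0: load  L0 → S/I/I/O on L0; bus BusRd; mem=30
  op13 P2: store L3 := 53 → I/I/M/I on L3; bus BusUpgr Flush; mem=34

bus = BusRd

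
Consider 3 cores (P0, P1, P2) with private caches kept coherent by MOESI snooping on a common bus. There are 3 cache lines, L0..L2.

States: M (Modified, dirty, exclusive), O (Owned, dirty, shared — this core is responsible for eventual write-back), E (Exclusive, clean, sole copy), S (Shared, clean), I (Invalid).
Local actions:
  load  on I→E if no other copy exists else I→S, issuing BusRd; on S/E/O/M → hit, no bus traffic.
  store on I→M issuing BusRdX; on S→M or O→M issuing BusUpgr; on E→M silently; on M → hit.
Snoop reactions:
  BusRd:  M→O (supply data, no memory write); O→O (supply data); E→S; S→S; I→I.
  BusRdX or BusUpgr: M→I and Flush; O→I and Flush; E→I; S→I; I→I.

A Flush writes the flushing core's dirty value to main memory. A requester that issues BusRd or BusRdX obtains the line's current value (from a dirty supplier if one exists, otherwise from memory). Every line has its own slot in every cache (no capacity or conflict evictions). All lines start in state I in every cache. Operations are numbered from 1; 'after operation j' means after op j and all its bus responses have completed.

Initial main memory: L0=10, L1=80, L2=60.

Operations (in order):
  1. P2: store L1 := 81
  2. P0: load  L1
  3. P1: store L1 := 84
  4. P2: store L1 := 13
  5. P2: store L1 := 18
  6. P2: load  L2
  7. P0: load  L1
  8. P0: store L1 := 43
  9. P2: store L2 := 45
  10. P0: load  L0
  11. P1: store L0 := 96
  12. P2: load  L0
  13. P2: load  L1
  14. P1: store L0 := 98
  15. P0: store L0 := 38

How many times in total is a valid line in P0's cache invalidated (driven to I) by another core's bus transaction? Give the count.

invalidations = 2

  op1 P2: store L1 := 81 → I/I/M on L1; bus BusRdX; mem=80
  op2 P0: load  L1 → S/I/O on L1; bus BusRd; mem=80
  op3 P1: store L1 := 84 → I/M/I on L1; bus BusRdX Flush; mem=81
  op4 P2: store L1 := 13 → I/I/M on L1; bus BusRdX Flush; mem=84
  op5 P2: store L1 := 18 → I/I/M on L1; bus (none); mem=84
  op6 P2: load  L2 → I/I/E on L2; bus BusRd; mem=60
  op7 P0: load  L1 → S/I/O on L1; bus BusRd; mem=84
  op8 P0: store L1 := 43 → M/I/I on L1; bus BusUpgr Flush; mem=18
  op9 P2: store L2 := 45 → I/I/M on L2; bus (none); mem=60
  op10 P0: load  L0 → E/I/I on L0; bus BusRd; mem=10
  op11 P1: store L0 := 96 → I/M/I on L0; bus BusRdX; mem=10
  op12 P2: load  L0 → I/O/S on L0; bus BusRd; mem=10
  op13 P2: load  L1 → O/I/S on L1; bus BusRd; mem=18
  op14 P1: store L0 := 98 → I/M/I on L0; bus BusUpgr; mem=10
  op15 P0: store L0 := 38 → M/I/I on L0; bus BusRdX Flush; mem=98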